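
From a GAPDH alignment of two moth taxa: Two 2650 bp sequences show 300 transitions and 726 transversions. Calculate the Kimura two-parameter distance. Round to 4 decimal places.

P = 300/2650 ≈ 0.113208 and Q = 726/2650 ≈ 0.273962.
Under the Kimura two-parameter model, d = −½ ln(1 − 2P − Q) − ¼ ln(1 − 2Q).
1 − 2P − Q = 0.499622, giving −½ ln(0.499622) = 0.346952.
1 − 2Q = 0.452076, giving −¼ ln(0.452076) = 0.198476.
d = 0.346952 + 0.198476 = 0.545428.

0.5454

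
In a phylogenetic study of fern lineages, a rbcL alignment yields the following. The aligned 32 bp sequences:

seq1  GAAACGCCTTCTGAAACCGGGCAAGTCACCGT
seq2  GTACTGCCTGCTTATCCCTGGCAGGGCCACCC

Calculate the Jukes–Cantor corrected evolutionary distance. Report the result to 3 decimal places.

0.657

The sequences differ at 14 of 32 sites, so p = 14/32 = 0.4375.
d = −(3/4) ln(1 − 4p/3) = −0.75 ln(1 − 0.583333) = −0.75 ln(0.416667)
  = −0.75 × (-0.875468) = 0.656601 substitutions/site.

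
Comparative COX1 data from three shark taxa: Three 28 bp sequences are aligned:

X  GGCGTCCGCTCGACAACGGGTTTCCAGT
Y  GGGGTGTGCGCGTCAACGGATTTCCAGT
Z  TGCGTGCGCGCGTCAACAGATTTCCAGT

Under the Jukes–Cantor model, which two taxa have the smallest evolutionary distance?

X–Y: 6/28 differ, p = 0.214, d = 0.252.
X–Z: 6/28 differ, p = 0.214, d = 0.252.
Y–Z: 4/28 differ, p = 0.143, d = 0.158.
The smallest distance is between Y and Z.

Y and Z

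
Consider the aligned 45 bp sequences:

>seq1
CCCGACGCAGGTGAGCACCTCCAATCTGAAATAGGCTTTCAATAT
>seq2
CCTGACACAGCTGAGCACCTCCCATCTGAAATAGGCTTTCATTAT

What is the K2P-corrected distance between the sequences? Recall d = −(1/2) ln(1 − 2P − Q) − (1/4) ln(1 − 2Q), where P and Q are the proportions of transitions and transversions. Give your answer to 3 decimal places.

0.120

Of 45 sites, 2 differences are transitions and 3 are transversions, so P = 2/45 ≈ 0.044444 and Q = 3/45 ≈ 0.066667.
Under the Kimura two-parameter model, d = −½ ln(1 − 2P − Q) − ¼ ln(1 − 2Q).
1 − 2P − Q = 0.844445, giving −½ ln(0.844445) = 0.084538.
1 − 2Q = 0.866666, giving −¼ ln(0.866666) = 0.035775.
d = 0.084538 + 0.035775 = 0.120313.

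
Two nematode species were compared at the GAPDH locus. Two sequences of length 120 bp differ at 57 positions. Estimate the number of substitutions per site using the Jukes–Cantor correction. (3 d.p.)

0.752

p = 57/120 = 0.475.
d = −(3/4) ln(1 − 4p/3) = −0.75 ln(1 − 0.633333) = −0.75 ln(0.366667)
  = −0.75 × (-1.003301) = 0.752476 substitutions/site.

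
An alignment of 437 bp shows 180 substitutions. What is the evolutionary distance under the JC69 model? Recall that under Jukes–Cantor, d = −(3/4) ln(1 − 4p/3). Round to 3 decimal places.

0.598

p = 180/437 ≈ 0.411899.
d = −(3/4) ln(1 − 4p/3) = −0.75 ln(1 − 0.549199) = −0.75 ln(0.450801)
  = −0.75 × (-0.796729) = 0.597547 substitutions/site.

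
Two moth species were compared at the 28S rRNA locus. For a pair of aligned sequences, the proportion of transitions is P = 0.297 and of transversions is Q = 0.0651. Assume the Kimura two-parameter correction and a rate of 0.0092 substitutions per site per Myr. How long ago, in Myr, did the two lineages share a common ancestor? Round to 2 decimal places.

Under the Kimura two-parameter model, d = −½ ln(1 − 2P − Q) − ¼ ln(1 − 2Q).
1 − 2P − Q = 0.3409, giving −½ ln(0.3409) = 0.538083.
1 − 2Q = 0.8698, giving −¼ ln(0.8698) = 0.034873.
d = 0.538083 + 0.034873 = 0.572956.
Under a molecular clock d = 2μt, so t = d/(2μ) = 0.572956 / (2 × 0.0092) = 31.14 Myr.

31.14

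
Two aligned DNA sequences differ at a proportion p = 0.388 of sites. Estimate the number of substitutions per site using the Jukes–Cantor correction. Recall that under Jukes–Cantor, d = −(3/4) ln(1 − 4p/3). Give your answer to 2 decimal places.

d = −(3/4) ln(1 − 4p/3) = −0.75 ln(1 − 0.517333) = −0.75 ln(0.482667)
  = −0.75 × (-0.728428) = 0.546321 substitutions/site.

0.55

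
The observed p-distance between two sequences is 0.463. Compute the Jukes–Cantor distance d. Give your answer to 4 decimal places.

0.7204

d = −(3/4) ln(1 − 4p/3) = −0.75 ln(1 − 0.617333) = −0.75 ln(0.382667)
  = −0.75 × (-0.960590) = 0.720443 substitutions/site.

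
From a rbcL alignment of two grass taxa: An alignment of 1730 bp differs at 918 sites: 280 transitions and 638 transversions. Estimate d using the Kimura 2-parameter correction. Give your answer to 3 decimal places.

0.924

P = 280/1730 ≈ 0.16185 and Q = 638/1730 ≈ 0.368786.
Under the Kimura two-parameter model, d = −½ ln(1 − 2P − Q) − ¼ ln(1 − 2Q).
1 − 2P − Q = 0.307514, giving −½ ln(0.307514) = 0.589617.
1 − 2Q = 0.262428, giving −¼ ln(0.262428) = 0.334445.
d = 0.589617 + 0.334445 = 0.924062.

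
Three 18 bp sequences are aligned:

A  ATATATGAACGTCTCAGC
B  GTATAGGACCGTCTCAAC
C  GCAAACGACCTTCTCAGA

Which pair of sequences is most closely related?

A and B

A–B: 4/18 differ, p = 0.222, d = 0.264.
A–C: 7/18 differ, p = 0.389, d = 0.548.
B–C: 6/18 differ, p = 0.333, d = 0.441.
The smallest distance is between A and B.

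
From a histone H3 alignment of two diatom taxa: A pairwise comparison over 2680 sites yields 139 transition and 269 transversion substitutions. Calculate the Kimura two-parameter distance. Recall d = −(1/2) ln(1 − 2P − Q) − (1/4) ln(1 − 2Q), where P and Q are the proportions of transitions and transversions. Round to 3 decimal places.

0.170

P = 139/2680 ≈ 0.051866 and Q = 269/2680 ≈ 0.100373.
Under the Kimura two-parameter model, d = −½ ln(1 − 2P − Q) − ¼ ln(1 − 2Q).
1 − 2P − Q = 0.795895, giving −½ ln(0.795895) = 0.114144.
1 − 2Q = 0.799254, giving −¼ ln(0.799254) = 0.056019.
d = 0.114144 + 0.056019 = 0.170163.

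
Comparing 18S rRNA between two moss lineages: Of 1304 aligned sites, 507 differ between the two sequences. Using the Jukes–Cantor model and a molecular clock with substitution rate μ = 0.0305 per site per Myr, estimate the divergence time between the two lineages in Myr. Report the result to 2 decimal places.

8.98

p = 507/1304 ≈ 0.388804.
d = −(3/4) ln(1 − 4p/3) = −0.75 ln(1 − 0.518405) = −0.75 ln(0.481595)
  = −0.75 × (-0.730652) = 0.547989 substitutions/site.
Under a molecular clock d = 2μt, so t = d/(2μ) = 0.547989 / (2 × 0.0305) = 8.98 Myr.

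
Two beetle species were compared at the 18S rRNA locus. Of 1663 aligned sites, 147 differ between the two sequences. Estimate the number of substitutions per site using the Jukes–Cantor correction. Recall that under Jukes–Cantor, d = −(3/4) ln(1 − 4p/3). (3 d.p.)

0.094

p = 147/1663 ≈ 0.088394.
d = −(3/4) ln(1 − 4p/3) = −0.75 ln(1 − 0.117859) = −0.75 ln(0.882141)
  = −0.75 × (-0.125403) = 0.094052 substitutions/site.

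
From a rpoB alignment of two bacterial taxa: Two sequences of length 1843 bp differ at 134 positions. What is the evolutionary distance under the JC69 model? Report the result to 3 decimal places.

p = 134/1843 ≈ 0.072708.
d = −(3/4) ln(1 − 4p/3) = −0.75 ln(1 − 0.096944) = −0.75 ln(0.903056)
  = −0.75 × (-0.101971) = 0.076478 substitutions/site.

0.076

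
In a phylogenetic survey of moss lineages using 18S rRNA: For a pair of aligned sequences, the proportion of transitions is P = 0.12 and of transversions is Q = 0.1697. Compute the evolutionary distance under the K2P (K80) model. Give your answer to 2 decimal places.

0.37

Under the Kimura two-parameter model, d = −½ ln(1 − 2P − Q) − ¼ ln(1 − 2Q).
1 − 2P − Q = 0.5903, giving −½ ln(0.5903) = 0.263562.
1 − 2Q = 0.6606, giving −¼ ln(0.6606) = 0.103652.
d = 0.263562 + 0.103652 = 0.367214.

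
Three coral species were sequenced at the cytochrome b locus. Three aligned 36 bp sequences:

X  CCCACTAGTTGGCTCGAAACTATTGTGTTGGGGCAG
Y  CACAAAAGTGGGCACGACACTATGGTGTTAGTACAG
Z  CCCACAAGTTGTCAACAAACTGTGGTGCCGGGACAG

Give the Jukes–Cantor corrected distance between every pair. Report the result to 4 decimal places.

X–Y: 10/36 sites differ → p ≈ 0.277778, d = −0.75 ln(1 − 0.370371) = 0.346968 ≈ 0.3470.
X–Z: 10/36 sites differ → p ≈ 0.277778, d = −0.75 ln(1 − 0.370371) = 0.346968 ≈ 0.3470.
Y–Z: 12/36 sites differ → p ≈ 0.333333, d = −0.75 ln(1 − 0.444444) = 0.440839 ≈ 0.4408.

d(X,Y) = 0.3470, d(X,Z) = 0.3470, d(Y,Z) = 0.4408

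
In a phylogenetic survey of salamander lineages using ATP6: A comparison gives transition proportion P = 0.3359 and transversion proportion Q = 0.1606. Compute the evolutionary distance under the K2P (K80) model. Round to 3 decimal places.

0.990

Under the Kimura two-parameter model, d = −½ ln(1 − 2P − Q) − ¼ ln(1 − 2Q).
1 − 2P − Q = 0.1676, giving −½ ln(0.1676) = 0.893088.
1 − 2Q = 0.6788, giving −¼ ln(0.6788) = 0.096857.
d = 0.893088 + 0.096857 = 0.989945.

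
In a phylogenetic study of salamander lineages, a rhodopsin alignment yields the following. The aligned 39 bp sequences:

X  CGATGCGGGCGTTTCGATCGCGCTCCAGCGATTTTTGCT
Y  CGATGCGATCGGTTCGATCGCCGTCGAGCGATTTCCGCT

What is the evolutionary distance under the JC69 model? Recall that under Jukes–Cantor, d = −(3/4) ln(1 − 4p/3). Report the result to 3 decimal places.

The sequences differ at 8 of 39 sites (8, 9, 12, 22, 23, 26, 35, 36), so p = 8/39 ≈ 0.205128.
d = −(3/4) ln(1 − 4p/3) = −0.75 ln(1 − 0.273504) = −0.75 ln(0.726496)
  = −0.75 × (-0.319522) = 0.239642 substitutions/site.

0.240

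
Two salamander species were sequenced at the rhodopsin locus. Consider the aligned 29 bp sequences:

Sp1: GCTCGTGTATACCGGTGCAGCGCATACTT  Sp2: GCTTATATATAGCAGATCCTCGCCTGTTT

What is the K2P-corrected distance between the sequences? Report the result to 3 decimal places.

0.618

Of 29 sites, 6 differences are transitions and 6 are transversions, so P = 6/29 ≈ 0.206897 and Q = 6/29 ≈ 0.206897.
Under the Kimura two-parameter model, d = −½ ln(1 − 2P − Q) − ¼ ln(1 − 2Q).
1 − 2P − Q = 0.379309, giving −½ ln(0.379309) = 0.484702.
1 − 2Q = 0.586206, giving −¼ ln(0.586206) = 0.133521.
d = 0.484702 + 0.133521 = 0.618223.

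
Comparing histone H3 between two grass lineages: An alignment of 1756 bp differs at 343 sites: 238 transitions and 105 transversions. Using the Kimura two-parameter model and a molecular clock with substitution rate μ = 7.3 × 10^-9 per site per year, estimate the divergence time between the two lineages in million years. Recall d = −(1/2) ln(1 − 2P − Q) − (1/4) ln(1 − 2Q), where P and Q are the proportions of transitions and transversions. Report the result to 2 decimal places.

15.94

P = 238/1756 ≈ 0.135535 and Q = 105/1756 ≈ 0.059795.
Under the Kimura two-parameter model, d = −½ ln(1 − 2P − Q) − ¼ ln(1 − 2Q).
1 − 2P − Q = 0.669135, giving −½ ln(0.669135) = 0.200885.
1 − 2Q = 0.88041, giving −¼ ln(0.88041) = 0.031842.
d = 0.200885 + 0.031842 = 0.232727.
Under a molecular clock d = 2μt, so t = d/(2μ) = 0.232727 / (2 × 7.3 × 10^-9) = 15.94 million years.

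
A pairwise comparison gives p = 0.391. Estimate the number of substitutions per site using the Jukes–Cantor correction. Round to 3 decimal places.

0.553

d = −(3/4) ln(1 − 4p/3) = −0.75 ln(1 − 0.521333) = −0.75 ln(0.478667)
  = −0.75 × (-0.736750) = 0.552563 substitutions/site.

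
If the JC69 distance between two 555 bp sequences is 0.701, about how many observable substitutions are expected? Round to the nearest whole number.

253

Invert JC69: p = (3/4)(1 − e^(−4d/3)) = 0.75 × (1 − e^(-0.934667)) = 0.75 × (1 − 0.392717) = 0.455462.
Expected differing sites = pL ≈ 0.455462 × 555 = 252.78141 ≈ 253.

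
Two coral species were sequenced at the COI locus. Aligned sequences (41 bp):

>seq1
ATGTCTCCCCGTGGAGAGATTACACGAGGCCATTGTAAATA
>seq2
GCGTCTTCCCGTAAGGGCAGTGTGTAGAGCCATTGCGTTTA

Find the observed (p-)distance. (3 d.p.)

The sequences differ at 20 of 41 positions.
p = 20/41 = 0.487804… ≈ 0.488 (to 3 d.p.).

0.488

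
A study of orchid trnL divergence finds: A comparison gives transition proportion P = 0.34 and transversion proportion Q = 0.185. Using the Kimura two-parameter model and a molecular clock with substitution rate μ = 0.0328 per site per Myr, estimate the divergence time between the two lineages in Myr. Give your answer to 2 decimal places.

17.02

Under the Kimura two-parameter model, d = −½ ln(1 − 2P − Q) − ¼ ln(1 − 2Q).
1 − 2P − Q = 0.135, giving −½ ln(0.135) = 1.001240.
1 − 2Q = 0.63, giving −¼ ln(0.63) = 0.115509.
d = 1.001240 + 0.115509 = 1.116749.
Under a molecular clock d = 2μt, so t = d/(2μ) = 1.116749 / (2 × 0.0328) = 17.02 Myr.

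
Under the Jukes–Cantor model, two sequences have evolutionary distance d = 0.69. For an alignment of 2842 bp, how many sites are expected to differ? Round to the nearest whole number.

1282

Invert JC69: p = (3/4)(1 − e^(−4d/3)) = 0.75 × (1 − e^(-0.92)) = 0.75 × (1 − 0.398519) = 0.451111.
Expected differing sites = pL ≈ 0.451111 × 2842 = 1282.057462 ≈ 1282.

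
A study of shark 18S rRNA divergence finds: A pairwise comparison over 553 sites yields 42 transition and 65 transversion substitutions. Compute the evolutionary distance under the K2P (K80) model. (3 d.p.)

P = 42/553 ≈ 0.075949 and Q = 65/553 ≈ 0.117541.
Under the Kimura two-parameter model, d = −½ ln(1 − 2P − Q) − ¼ ln(1 − 2Q).
1 − 2P − Q = 0.730561, giving −½ ln(0.730561) = 0.156971.
1 − 2Q = 0.764918, giving −¼ ln(0.764918) = 0.066997.
d = 0.156971 + 0.066997 = 0.223968.

0.224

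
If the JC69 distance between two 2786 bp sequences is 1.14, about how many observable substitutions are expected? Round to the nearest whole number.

Invert JC69: p = (3/4)(1 − e^(−4d/3)) = 0.75 × (1 − e^(-1.52)) = 0.75 × (1 − 0.218712) = 0.585966.
Expected differing sites = pL ≈ 0.585966 × 2786 = 1632.501276 ≈ 1633.

1633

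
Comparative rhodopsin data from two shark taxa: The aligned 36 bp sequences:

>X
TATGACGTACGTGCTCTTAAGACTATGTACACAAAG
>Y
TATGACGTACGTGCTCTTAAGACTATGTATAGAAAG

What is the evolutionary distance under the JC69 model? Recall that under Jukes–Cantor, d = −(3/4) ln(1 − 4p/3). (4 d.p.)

0.0577

The sequences differ at 2 of 36 sites (30, 32), so p = 2/36 ≈ 0.055556.
d = −(3/4) ln(1 − 4p/3) = −0.75 ln(1 − 0.074075) = −0.75 ln(0.925925)
  = −0.75 × (-0.076962) = 0.057722 substitutions/site.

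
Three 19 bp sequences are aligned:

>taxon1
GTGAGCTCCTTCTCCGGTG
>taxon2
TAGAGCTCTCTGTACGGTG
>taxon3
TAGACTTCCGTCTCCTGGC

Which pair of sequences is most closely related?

taxon1–taxon2: 6/19 differ, p = 0.316, d = 0.410.
taxon1–taxon3: 8/19 differ, p = 0.421, d = 0.618.
taxon2–taxon3: 9/19 differ, p = 0.474, d = 0.749.
The smallest distance is between taxon1 and taxon2.

taxon1 and taxon2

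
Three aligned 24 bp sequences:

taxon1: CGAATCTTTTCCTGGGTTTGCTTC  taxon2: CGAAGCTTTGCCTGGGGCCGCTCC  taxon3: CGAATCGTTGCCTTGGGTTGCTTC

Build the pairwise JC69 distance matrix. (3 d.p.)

taxon1–taxon2: 6/24 sites differ → p = 0.25, d = −0.75 ln(1 − 0.333333) = 0.304098 ≈ 0.304.
taxon1–taxon3: 4/24 sites differ → p ≈ 0.166667, d = −0.75 ln(1 − 0.222223) = 0.188487 ≈ 0.188.
taxon2–taxon3: 6/24 sites differ → p = 0.25, d = −0.75 ln(1 − 0.333333) = 0.304098 ≈ 0.304.

d(taxon1,taxon2) = 0.304, d(taxon1,taxon3) = 0.188, d(taxon2,taxon3) = 0.304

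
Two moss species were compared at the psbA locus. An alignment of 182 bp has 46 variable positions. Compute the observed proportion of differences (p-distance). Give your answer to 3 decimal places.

p = 46/182 = 0.252747… ≈ 0.253 (to 3 d.p.).

0.253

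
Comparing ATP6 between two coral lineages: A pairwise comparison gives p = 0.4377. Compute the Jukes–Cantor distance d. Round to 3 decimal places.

0.657

d = −(3/4) ln(1 − 4p/3) = −0.75 ln(1 − 0.5836) = −0.75 ln(0.4164)
  = −0.75 × (-0.876109) = 0.657082 substitutions/site.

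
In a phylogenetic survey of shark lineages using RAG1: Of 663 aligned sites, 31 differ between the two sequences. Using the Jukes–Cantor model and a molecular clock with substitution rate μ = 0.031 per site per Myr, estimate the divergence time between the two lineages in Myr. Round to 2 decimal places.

0.78

p = 31/663 ≈ 0.046757.
d = −(3/4) ln(1 − 4p/3) = −0.75 ln(1 − 0.062343) = −0.75 ln(0.937657)
  = −0.75 × (-0.064371) = 0.048278 substitutions/site.
Under a molecular clock d = 2μt, so t = d/(2μ) = 0.048278 / (2 × 0.031) = 0.78 Myr.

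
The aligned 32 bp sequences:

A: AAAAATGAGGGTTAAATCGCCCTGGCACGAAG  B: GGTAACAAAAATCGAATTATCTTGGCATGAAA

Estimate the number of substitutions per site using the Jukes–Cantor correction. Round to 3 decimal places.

The sequences differ at 16 of 32 sites, so p = 16/32 = 0.5.
d = −(3/4) ln(1 − 4p/3) = −0.75 ln(1 − 0.666667) = −0.75 ln(0.333333)
  = −0.75 × (-1.098613) = 0.823960 substitutions/site.

0.824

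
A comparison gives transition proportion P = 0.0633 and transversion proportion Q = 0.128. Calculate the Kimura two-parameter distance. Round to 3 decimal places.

0.221

Under the Kimura two-parameter model, d = −½ ln(1 − 2P − Q) − ¼ ln(1 − 2Q).
1 − 2P − Q = 0.7454, giving −½ ln(0.7454) = 0.146917.
1 − 2Q = 0.744, giving −¼ ln(0.744) = 0.073929.
d = 0.146917 + 0.073929 = 0.220846.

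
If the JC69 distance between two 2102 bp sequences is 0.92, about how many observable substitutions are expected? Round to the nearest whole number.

1114

Invert JC69: p = (3/4)(1 − e^(−4d/3)) = 0.75 × (1 − e^(-1.226667)) = 0.75 × (1 − 0.293268) = 0.530049.
Expected differing sites = pL ≈ 0.530049 × 2102 = 1114.162998 ≈ 1114.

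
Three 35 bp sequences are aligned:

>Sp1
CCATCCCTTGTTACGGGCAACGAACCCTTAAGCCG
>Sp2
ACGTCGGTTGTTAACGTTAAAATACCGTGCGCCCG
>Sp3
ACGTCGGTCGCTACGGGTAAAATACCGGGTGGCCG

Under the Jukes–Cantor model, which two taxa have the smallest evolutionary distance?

Sp2 and Sp3

Sp1–Sp2: 16/35 differ, p = 0.457, d = 0.705.
Sp1–Sp3: 15/35 differ, p = 0.429, d = 0.635.
Sp2–Sp3: 8/35 differ, p = 0.229, d = 0.273.
The smallest distance is between Sp2 and Sp3.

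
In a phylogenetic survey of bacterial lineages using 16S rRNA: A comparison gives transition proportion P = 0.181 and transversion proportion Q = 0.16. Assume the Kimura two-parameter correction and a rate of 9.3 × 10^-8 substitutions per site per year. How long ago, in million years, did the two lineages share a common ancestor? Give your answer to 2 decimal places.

Under the Kimura two-parameter model, d = −½ ln(1 − 2P − Q) − ¼ ln(1 − 2Q).
1 − 2P − Q = 0.478, giving −½ ln(0.478) = 0.369072.
1 − 2Q = 0.68, giving −¼ ln(0.68) = 0.096416.
d = 0.369072 + 0.096416 = 0.465488.
Under a molecular clock d = 2μt, so t = d/(2μ) = 0.465488 / (2 × 9.3 × 10^-8) = 2.50 million years.

2.50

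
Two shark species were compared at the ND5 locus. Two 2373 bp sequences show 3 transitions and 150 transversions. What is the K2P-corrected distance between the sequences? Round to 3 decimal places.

P = 3/2373 ≈ 0.001264 and Q = 150/2373 ≈ 0.063211.
Under the Kimura two-parameter model, d = −½ ln(1 − 2P − Q) − ¼ ln(1 − 2Q).
1 − 2P − Q = 0.934261, giving −½ ln(0.934261) = 0.034000.
1 − 2Q = 0.873578, giving −¼ ln(0.873578) = 0.033789.
d = 0.034000 + 0.033789 = 0.067789.

0.068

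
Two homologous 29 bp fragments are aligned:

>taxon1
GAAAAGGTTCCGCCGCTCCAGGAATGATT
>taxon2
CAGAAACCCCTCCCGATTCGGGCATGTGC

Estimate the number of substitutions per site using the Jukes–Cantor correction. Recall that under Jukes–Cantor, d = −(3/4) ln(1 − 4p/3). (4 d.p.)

0.8776

The sequences differ at 15 of 29 sites, so p = 15/29 ≈ 0.517241.
d = −(3/4) ln(1 − 4p/3) = −0.75 ln(1 − 0.689655) = −0.75 ln(0.310345)
  = −0.75 × (-1.170071) = 0.877553 substitutions/site.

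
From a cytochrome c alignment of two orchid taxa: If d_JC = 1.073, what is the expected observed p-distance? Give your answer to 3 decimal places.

0.571

p = (3/4)(1 − e^(−4d/3)) = 0.75 × (1 − e^(-1.430667)) = 0.75 × (1 − 0.239149) = 0.570638.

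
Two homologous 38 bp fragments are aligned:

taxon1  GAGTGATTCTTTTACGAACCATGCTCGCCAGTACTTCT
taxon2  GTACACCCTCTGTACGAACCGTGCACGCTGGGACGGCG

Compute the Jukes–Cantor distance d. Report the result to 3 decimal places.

The sequences differ at 18 of 38 sites, so p = 18/38 ≈ 0.473684.
d = −(3/4) ln(1 − 4p/3) = −0.75 ln(1 − 0.631579) = −0.75 ln(0.368421)
  = −0.75 × (-0.998529) = 0.748897 substitutions/site.

0.749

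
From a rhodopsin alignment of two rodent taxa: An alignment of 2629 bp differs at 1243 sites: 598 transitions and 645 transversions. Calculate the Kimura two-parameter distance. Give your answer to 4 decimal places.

0.7711

P = 598/2629 ≈ 0.227463 and Q = 645/2629 ≈ 0.24534.
Under the Kimura two-parameter model, d = −½ ln(1 − 2P − Q) − ¼ ln(1 − 2Q).
1 − 2P − Q = 0.299734, giving −½ ln(0.299734) = 0.602430.
1 − 2Q = 0.50932, giving −¼ ln(0.50932) = 0.168670.
d = 0.602430 + 0.168670 = 0.771100.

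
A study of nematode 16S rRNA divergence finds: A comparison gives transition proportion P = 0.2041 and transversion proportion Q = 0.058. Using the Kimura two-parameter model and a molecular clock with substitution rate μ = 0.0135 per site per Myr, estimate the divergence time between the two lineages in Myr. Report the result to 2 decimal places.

Under the Kimura two-parameter model, d = −½ ln(1 − 2P − Q) − ¼ ln(1 − 2Q).
1 − 2P − Q = 0.5338, giving −½ ln(0.5338) = 0.313867.
1 − 2Q = 0.884, giving −¼ ln(0.884) = 0.030825.
d = 0.313867 + 0.030825 = 0.344692.
Under a molecular clock d = 2μt, so t = d/(2μ) = 0.344692 / (2 × 0.0135) = 12.77 Myr.

12.77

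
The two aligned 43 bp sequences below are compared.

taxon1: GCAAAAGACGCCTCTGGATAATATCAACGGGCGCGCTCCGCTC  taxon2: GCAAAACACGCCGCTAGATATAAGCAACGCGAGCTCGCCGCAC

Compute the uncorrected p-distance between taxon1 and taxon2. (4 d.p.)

The sequences differ at 11 of 43 positions.
p = 11/43 = 0.255813… ≈ 0.2558 (to 4 d.p.).

0.2558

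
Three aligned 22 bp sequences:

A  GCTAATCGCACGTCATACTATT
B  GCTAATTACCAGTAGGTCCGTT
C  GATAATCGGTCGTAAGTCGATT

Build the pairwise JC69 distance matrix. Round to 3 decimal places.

A–B: 10/22 sites differ → p ≈ 0.454545, d = −0.75 ln(1 − 0.60606) = 0.698667 ≈ 0.699.
A–C: 7/22 sites differ → p ≈ 0.318182, d = −0.75 ln(1 − 0.424243) = 0.414052 ≈ 0.414.
B–C: 9/22 sites differ → p ≈ 0.409091, d = −0.75 ln(1 − 0.545455) = 0.591344 ≈ 0.591.

d(A,B) = 0.699, d(A,C) = 0.414, d(B,C) = 0.591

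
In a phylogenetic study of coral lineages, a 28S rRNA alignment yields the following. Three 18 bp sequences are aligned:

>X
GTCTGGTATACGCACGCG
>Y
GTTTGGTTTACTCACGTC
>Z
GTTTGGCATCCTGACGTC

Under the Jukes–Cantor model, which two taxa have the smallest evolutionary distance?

X–Y: 5/18 differ, p = 0.278, d = 0.347.
X–Z: 7/18 differ, p = 0.389, d = 0.548.
Y–Z: 4/18 differ, p = 0.222, d = 0.264.
The smallest distance is between Y and Z.

Y and Z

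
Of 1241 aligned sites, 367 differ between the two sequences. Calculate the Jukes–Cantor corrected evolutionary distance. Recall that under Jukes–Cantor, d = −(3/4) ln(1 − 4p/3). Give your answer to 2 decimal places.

p = 367/1241 ≈ 0.295729.
d = −(3/4) ln(1 − 4p/3) = −0.75 ln(1 − 0.394305) = −0.75 ln(0.605695)
  = −0.75 × (-0.501379) = 0.376034 substitutions/site.

0.38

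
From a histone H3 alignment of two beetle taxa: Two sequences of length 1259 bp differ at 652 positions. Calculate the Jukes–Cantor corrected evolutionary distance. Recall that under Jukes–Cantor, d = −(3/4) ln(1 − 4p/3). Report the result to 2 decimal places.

0.88

p = 652/1259 ≈ 0.517871.
d = −(3/4) ln(1 − 4p/3) = −0.75 ln(1 − 0.690495) = −0.75 ln(0.309505)
  = −0.75 × (-1.172781) = 0.879586 substitutions/site.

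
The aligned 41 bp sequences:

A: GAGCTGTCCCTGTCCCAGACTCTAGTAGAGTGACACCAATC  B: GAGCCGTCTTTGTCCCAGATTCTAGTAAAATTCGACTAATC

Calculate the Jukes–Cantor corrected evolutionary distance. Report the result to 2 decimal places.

0.30

The sequences differ at 10 of 41 sites (5, 9, 10, 20, 28, 30, 32, 33, 34, 37), so p = 10/41 ≈ 0.243902.
d = −(3/4) ln(1 − 4p/3) = −0.75 ln(1 − 0.325203) = −0.75 ln(0.674797)
  = −0.75 × (-0.393343) = 0.295007 substitutions/site.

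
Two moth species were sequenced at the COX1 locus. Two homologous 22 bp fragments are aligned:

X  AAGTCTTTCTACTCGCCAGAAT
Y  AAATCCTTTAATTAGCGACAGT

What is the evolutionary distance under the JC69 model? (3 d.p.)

The sequences differ at 9 of 22 sites (3, 6, 9, 10, 12, 14, 17, 19, 21), so p = 9/22 ≈ 0.409091.
d = −(3/4) ln(1 − 4p/3) = −0.75 ln(1 − 0.545455) = −0.75 ln(0.454545)
  = −0.75 × (-0.788458) = 0.591344 substitutions/site.

0.591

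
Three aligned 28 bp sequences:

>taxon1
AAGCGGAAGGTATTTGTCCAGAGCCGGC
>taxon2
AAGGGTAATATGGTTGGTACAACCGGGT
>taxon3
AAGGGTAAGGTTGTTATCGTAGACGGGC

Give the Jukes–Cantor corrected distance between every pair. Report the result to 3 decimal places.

taxon1–taxon2: 14/28 sites differ → p = 0.5, d = −0.75 ln(1 − 0.666667) = 0.823960 ≈ 0.824.
taxon1–taxon3: 11/28 sites differ → p ≈ 0.392857, d = −0.75 ln(1 − 0.523809) = 0.556452 ≈ 0.556.
taxon2–taxon3: 11/28 sites differ → p ≈ 0.392857, d = −0.75 ln(1 − 0.523809) = 0.556452 ≈ 0.556.

d(taxon1,taxon2) = 0.824, d(taxon1,taxon3) = 0.556, d(taxon2,taxon3) = 0.556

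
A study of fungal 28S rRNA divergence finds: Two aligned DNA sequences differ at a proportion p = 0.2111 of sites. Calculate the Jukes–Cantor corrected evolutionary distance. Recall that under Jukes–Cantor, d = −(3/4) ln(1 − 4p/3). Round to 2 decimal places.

d = −(3/4) ln(1 − 4p/3) = −0.75 ln(1 − 0.281467) = −0.75 ln(0.718533)
  = −0.75 × (-0.330544) = 0.247908 substitutions/site.

0.25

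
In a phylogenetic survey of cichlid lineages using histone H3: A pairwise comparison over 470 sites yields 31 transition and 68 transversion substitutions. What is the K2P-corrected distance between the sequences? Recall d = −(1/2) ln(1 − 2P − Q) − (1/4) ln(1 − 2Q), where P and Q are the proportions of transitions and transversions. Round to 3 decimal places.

0.247

P = 31/470 ≈ 0.065957 and Q = 68/470 ≈ 0.144681.
Under the Kimura two-parameter model, d = −½ ln(1 − 2P − Q) − ¼ ln(1 − 2Q).
1 − 2P − Q = 0.723405, giving −½ ln(0.723405) = 0.161893.
1 − 2Q = 0.710638, giving −¼ ln(0.710638) = 0.085398.
d = 0.161893 + 0.085398 = 0.247291.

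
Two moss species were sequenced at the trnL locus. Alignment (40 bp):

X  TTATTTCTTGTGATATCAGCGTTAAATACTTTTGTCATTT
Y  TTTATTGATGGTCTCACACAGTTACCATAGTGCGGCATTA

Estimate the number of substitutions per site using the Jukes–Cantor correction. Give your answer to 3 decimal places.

0.903

The sequences differ at 21 of 40 sites, so p = 21/40 = 0.525.
d = −(3/4) ln(1 − 4p/3) = −0.75 ln(1 − 0.7) = −0.75 ln(0.3)
  = −0.75 × (-1.203973) = 0.902980 substitutions/site.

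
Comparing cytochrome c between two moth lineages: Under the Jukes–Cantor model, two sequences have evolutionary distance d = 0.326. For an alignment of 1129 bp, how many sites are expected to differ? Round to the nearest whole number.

Invert JC69: p = (3/4)(1 − e^(−4d/3)) = 0.75 × (1 − e^(-0.434667)) = 0.75 × (1 − 0.647480) = 0.264390.
Expected differing sites = pL ≈ 0.264390 × 1129 = 298.49631 ≈ 298.

298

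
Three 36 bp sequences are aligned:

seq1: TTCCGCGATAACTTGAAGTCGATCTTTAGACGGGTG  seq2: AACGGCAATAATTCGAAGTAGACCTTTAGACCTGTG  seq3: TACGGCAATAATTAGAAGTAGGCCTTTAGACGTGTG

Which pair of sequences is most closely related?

seq2 and seq3

seq1–seq2: 10/36 differ, p = 0.278, d = 0.347.
seq1–seq3: 9/36 differ, p = 0.250, d = 0.304.
seq2–seq3: 4/36 differ, p = 0.111, d = 0.120.
The smallest distance is between seq2 and seq3.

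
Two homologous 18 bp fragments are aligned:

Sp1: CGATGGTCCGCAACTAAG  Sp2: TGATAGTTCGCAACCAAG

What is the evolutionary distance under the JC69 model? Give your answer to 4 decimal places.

0.2635

The sequences differ at 4 of 18 sites (1, 5, 8, 15), so p = 4/18 ≈ 0.222222.
d = −(3/4) ln(1 − 4p/3) = −0.75 ln(1 − 0.296296) = −0.75 ln(0.703704)
  = −0.75 × (-0.351397) = 0.263548 substitutions/site.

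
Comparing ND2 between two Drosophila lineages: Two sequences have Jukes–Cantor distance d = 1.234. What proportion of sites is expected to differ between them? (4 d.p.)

p = (3/4)(1 − e^(−4d/3)) = 0.75 × (1 − e^(-1.645333)) = 0.75 × (1 − 0.192948) = 0.605289.

0.6053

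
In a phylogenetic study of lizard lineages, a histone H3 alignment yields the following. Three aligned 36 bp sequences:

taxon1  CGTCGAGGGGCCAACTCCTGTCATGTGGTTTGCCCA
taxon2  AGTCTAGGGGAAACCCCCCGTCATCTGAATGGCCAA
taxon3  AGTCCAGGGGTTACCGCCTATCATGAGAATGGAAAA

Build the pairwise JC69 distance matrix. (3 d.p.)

d(taxon1,taxon2) = 0.441, d(taxon1,taxon3) = 0.548, d(taxon2,taxon3) = 0.347

taxon1–taxon2: 12/36 sites differ → p ≈ 0.333333, d = −0.75 ln(1 − 0.444444) = 0.440839 ≈ 0.441.
taxon1–taxon3: 14/36 sites differ → p ≈ 0.388889, d = −0.75 ln(1 − 0.518519) = 0.548166 ≈ 0.548.
taxon2–taxon3: 10/36 sites differ → p ≈ 0.277778, d = −0.75 ln(1 − 0.370371) = 0.346968 ≈ 0.347.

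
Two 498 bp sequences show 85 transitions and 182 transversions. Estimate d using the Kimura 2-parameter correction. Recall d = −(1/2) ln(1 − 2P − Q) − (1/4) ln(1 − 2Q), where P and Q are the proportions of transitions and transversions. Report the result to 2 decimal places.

0.94

P = 85/498 ≈ 0.170683 and Q = 182/498 ≈ 0.365462.
Under the Kimura two-parameter model, d = −½ ln(1 − 2P − Q) − ¼ ln(1 − 2Q).
1 − 2P − Q = 0.293172, giving −½ ln(0.293172) = 0.613498.
1 − 2Q = 0.269076, giving −¼ ln(0.269076) = 0.328190.
d = 0.613498 + 0.328190 = 0.941688.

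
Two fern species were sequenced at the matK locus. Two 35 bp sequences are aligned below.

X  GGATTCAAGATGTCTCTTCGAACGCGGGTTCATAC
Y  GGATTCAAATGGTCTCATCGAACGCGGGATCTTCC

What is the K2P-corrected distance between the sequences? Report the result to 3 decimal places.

Of 35 sites, 1 differences are transitions and 6 are transversions, so P = 1/35 ≈ 0.028571 and Q = 6/35 ≈ 0.171429.
Under the Kimura two-parameter model, d = −½ ln(1 − 2P − Q) − ¼ ln(1 − 2Q).
1 − 2P − Q = 0.771429, giving −½ ln(0.771429) = 0.129755.
1 − 2Q = 0.657142, giving −¼ ln(0.657142) = 0.104964.
d = 0.129755 + 0.104964 = 0.234719.

0.235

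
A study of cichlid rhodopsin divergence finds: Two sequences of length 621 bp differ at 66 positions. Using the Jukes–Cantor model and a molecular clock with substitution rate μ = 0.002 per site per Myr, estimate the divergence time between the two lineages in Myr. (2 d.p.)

p = 66/621 ≈ 0.10628.
d = −(3/4) ln(1 − 4p/3) = −0.75 ln(1 − 0.141707) = −0.75 ln(0.858293)
  = −0.75 × (-0.152810) = 0.114608 substitutions/site.
Under a molecular clock d = 2μt, so t = d/(2μ) = 0.114608 / (2 × 0.002) = 28.65 Myr.

28.65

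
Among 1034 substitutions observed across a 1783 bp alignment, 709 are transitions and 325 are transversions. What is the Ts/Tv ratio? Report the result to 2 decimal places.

2.18

R = 709/325 = 2.181538… ≈ 2.18 (to 2 d.p.).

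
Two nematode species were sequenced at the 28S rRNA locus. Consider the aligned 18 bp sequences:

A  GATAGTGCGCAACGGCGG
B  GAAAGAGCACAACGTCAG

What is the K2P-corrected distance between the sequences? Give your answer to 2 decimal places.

Of 18 sites, 2 differences are transitions and 3 are transversions, so P = 2/18 ≈ 0.111111 and Q = 3/18 ≈ 0.166667.
Under the Kimura two-parameter model, d = −½ ln(1 − 2P − Q) − ¼ ln(1 − 2Q).
1 − 2P − Q = 0.611111, giving −½ ln(0.611111) = 0.246238.
1 − 2Q = 0.666666, giving −¼ ln(0.666666) = 0.101367.
d = 0.246238 + 0.101367 = 0.347605.

0.35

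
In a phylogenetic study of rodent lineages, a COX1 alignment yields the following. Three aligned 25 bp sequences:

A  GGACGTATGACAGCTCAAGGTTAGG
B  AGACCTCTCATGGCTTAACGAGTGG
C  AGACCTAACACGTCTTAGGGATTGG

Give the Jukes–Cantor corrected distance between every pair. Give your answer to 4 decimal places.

d(A,B) = 0.6626, d(A,C) = 0.5716, d(B,C) = 0.3505

A–B: 11/25 sites differ → p = 0.44, d = −0.75 ln(1 − 0.586667) = 0.662626 ≈ 0.6626.
A–C: 10/25 sites differ → p = 0.4, d = −0.75 ln(1 − 0.533333) = 0.571605 ≈ 0.5716.
B–C: 7/25 sites differ → p = 0.28, d = −0.75 ln(1 − 0.373333) = 0.350505 ≈ 0.3505.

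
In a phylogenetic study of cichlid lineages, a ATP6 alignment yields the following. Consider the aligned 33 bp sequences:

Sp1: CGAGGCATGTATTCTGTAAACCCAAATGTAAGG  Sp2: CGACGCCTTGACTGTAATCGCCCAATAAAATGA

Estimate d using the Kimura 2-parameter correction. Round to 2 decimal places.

Of 33 sites, 5 differences are transitions and 12 are transversions, so P = 5/33 ≈ 0.151515 and Q = 12/33 ≈ 0.363636.
Under the Kimura two-parameter model, d = −½ ln(1 − 2P − Q) − ¼ ln(1 − 2Q).
1 − 2P − Q = 0.333334, giving −½ ln(0.333334) = 0.549305.
1 − 2Q = 0.272728, giving −¼ ln(0.272728) = 0.324820.
d = 0.549305 + 0.324820 = 0.874125.

0.87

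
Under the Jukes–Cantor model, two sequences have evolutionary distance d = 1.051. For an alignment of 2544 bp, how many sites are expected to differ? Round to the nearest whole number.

Invert JC69: p = (3/4)(1 − e^(−4d/3)) = 0.75 × (1 − e^(-1.401333)) = 0.75 × (1 − 0.246268) = 0.565299.
Expected differing sites = pL ≈ 0.565299 × 2544 = 1438.120656 ≈ 1438.

1438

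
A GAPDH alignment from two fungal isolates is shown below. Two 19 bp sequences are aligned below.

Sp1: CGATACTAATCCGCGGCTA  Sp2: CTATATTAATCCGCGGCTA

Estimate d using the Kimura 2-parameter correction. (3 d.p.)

Of 19 sites, 1 differences are transitions and 1 are transversions, so P = 1/19 ≈ 0.052632 and Q = 1/19 ≈ 0.052632.
Under the Kimura two-parameter model, d = −½ ln(1 − 2P − Q) − ¼ ln(1 − 2Q).
1 − 2P − Q = 0.842104, giving −½ ln(0.842104) = 0.085926.
1 − 2Q = 0.894736, giving −¼ ln(0.894736) = 0.027807.
d = 0.085926 + 0.027807 = 0.113733.

0.114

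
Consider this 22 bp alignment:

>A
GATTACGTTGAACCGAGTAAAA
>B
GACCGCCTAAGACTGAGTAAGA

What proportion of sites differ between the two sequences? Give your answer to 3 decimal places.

0.409

The sequences differ at 9 of 22 positions (sites 3, 4, 5, 7, 9, 10, 11, 14, 21).
p = 9/22 = 0.409090… ≈ 0.409 (to 3 d.p.).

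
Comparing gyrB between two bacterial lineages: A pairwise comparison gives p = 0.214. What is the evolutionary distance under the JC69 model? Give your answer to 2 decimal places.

0.25

d = −(3/4) ln(1 − 4p/3) = −0.75 ln(1 − 0.285333) = −0.75 ln(0.714667)
  = −0.75 × (-0.335939) = 0.251954 substitutions/site.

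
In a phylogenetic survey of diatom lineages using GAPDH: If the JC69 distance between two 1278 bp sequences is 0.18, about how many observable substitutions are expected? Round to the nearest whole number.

205

Invert JC69: p = (3/4)(1 − e^(−4d/3)) = 0.75 × (1 − e^(-0.24)) = 0.75 × (1 − 0.786628) = 0.160029.
Expected differing sites = pL ≈ 0.160029 × 1278 = 204.517062 ≈ 205.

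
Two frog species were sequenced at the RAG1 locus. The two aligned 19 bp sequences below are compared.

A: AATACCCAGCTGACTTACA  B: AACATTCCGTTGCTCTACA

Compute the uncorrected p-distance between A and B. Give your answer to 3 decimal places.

0.421

The sequences differ at 8 of 19 positions (sites 3, 5, 6, 8, 10, 13, 14, 15).
p = 8/19 = 0.421052… ≈ 0.421 (to 3 d.p.).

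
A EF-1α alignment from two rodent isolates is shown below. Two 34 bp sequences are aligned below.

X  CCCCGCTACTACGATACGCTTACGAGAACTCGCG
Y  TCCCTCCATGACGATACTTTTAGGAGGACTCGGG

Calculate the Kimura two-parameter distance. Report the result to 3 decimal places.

0.378

Of 34 sites, 5 differences are transitions and 5 are transversions, so P = 5/34 ≈ 0.147059 and Q = 5/34 ≈ 0.147059.
Under the Kimura two-parameter model, d = −½ ln(1 − 2P − Q) − ¼ ln(1 − 2Q).
1 − 2P − Q = 0.558823, giving −½ ln(0.558823) = 0.290961.
1 − 2Q = 0.705882, giving −¼ ln(0.705882) = 0.087077.
d = 0.290961 + 0.087077 = 0.378038.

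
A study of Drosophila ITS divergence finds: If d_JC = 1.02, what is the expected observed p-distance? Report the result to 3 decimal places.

0.558

p = (3/4)(1 − e^(−4d/3)) = 0.75 × (1 − e^(-1.36)) = 0.75 × (1 − 0.256661) = 0.557504.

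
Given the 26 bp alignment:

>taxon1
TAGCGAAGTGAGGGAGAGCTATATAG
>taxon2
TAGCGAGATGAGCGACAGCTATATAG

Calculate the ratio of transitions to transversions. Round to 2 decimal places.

1.00

Transitions are A↔G and C↔T; transversions are all other mismatches.
Transitions: 2. Transversions: 2.
R = 2/2 = 1.00.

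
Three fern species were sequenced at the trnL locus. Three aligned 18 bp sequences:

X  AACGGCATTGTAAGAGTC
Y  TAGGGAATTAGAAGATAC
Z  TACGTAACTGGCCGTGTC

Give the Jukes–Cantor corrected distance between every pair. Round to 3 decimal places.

d(X,Y) = 0.548, d(X,Z) = 0.673, d(Y,Z) = 0.824

X–Y: 7/18 sites differ → p ≈ 0.388889, d = −0.75 ln(1 − 0.518519) = 0.548166 ≈ 0.548.
X–Z: 8/18 sites differ → p ≈ 0.444444, d = −0.75 ln(1 − 0.592592) = 0.673455 ≈ 0.673.
Y–Z: 9/18 sites differ → p = 0.5, d = −0.75 ln(1 − 0.666667) = 0.823960 ≈ 0.824.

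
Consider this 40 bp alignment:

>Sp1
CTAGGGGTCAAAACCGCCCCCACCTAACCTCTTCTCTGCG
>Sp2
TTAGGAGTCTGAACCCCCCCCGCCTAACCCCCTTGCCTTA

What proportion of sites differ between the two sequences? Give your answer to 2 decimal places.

The sequences differ at 14 of 40 positions.
p = 14/40 = 0.35.

0.35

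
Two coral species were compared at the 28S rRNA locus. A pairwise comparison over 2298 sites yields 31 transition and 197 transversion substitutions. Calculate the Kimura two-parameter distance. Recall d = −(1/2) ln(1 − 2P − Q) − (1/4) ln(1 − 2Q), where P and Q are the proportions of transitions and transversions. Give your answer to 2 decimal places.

P = 31/2298 ≈ 0.01349 and Q = 197/2298 ≈ 0.085727.
Under the Kimura two-parameter model, d = −½ ln(1 − 2P − Q) − ¼ ln(1 − 2Q).
1 − 2P − Q = 0.887293, giving −½ ln(0.887293) = 0.059790.
1 − 2Q = 0.828546, giving −¼ ln(0.828546) = 0.047021.
d = 0.059790 + 0.047021 = 0.106811.

0.11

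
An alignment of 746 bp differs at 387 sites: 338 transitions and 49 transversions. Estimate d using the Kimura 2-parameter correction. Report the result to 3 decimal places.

1.820

P = 338/746 ≈ 0.453083 and Q = 49/746 ≈ 0.065684.
Under the Kimura two-parameter model, d = −½ ln(1 − 2P − Q) − ¼ ln(1 − 2Q).
1 − 2P − Q = 0.02815, giving −½ ln(0.02815) = 1.785104.
1 − 2Q = 0.868632, giving −¼ ln(0.868632) = 0.035209.
d = 1.785104 + 0.035209 = 1.820313.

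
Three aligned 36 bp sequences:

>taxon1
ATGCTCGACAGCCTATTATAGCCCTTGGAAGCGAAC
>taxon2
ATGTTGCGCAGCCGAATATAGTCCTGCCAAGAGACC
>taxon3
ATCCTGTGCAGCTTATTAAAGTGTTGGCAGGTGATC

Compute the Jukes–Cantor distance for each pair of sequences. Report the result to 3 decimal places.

taxon1–taxon2: 12/36 sites differ → p ≈ 0.333333, d = −0.75 ln(1 − 0.444444) = 0.440839 ≈ 0.441.
taxon1–taxon3: 14/36 sites differ → p ≈ 0.388889, d = −0.75 ln(1 − 0.518519) = 0.548166 ≈ 0.548.
taxon2–taxon3: 13/36 sites differ → p ≈ 0.361111, d = −0.75 ln(1 − 0.481481) = 0.492584 ≈ 0.493.

d(taxon1,taxon2) = 0.441, d(taxon1,taxon3) = 0.548, d(taxon2,taxon3) = 0.493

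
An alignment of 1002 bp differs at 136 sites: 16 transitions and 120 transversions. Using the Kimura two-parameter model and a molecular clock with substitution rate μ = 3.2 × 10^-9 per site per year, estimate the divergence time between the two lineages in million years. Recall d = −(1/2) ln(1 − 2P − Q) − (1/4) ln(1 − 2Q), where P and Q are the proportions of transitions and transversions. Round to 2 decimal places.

P = 16/1002 ≈ 0.015968 and Q = 120/1002 ≈ 0.11976.
Under the Kimura two-parameter model, d = −½ ln(1 − 2P − Q) − ¼ ln(1 − 2Q).
1 − 2P − Q = 0.848304, giving −½ ln(0.848304) = 0.082258.
1 − 2Q = 0.76048, giving −¼ ln(0.76048) = 0.068451.
d = 0.082258 + 0.068451 = 0.150709.
Under a molecular clock d = 2μt, so t = d/(2μ) = 0.150709 / (2 × 3.2 × 10^-9) = 23.55 million years.

23.55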